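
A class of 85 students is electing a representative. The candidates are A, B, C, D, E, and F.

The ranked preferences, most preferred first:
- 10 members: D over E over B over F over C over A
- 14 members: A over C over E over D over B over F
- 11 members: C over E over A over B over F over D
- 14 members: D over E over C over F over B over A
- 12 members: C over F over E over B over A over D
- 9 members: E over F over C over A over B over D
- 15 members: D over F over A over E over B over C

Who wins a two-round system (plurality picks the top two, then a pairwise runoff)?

Round 1 first-place votes: A 14, B 0, C 23, D 39, E 9, F 0. D and C advance.
Runoff: D is ranked above C on 39 ballots, C above D on 46.

C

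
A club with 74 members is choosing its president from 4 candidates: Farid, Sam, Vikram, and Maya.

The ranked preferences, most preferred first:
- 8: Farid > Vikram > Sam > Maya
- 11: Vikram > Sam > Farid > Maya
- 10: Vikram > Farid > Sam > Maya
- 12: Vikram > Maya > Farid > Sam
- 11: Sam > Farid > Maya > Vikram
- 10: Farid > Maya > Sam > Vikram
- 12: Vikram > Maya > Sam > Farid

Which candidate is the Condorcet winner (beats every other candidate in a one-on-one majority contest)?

Vikram vs Farid: 45–29
Vikram vs Sam: 53–21
Vikram vs Maya: 53–21
Vikram beats every other candidate.

Vikram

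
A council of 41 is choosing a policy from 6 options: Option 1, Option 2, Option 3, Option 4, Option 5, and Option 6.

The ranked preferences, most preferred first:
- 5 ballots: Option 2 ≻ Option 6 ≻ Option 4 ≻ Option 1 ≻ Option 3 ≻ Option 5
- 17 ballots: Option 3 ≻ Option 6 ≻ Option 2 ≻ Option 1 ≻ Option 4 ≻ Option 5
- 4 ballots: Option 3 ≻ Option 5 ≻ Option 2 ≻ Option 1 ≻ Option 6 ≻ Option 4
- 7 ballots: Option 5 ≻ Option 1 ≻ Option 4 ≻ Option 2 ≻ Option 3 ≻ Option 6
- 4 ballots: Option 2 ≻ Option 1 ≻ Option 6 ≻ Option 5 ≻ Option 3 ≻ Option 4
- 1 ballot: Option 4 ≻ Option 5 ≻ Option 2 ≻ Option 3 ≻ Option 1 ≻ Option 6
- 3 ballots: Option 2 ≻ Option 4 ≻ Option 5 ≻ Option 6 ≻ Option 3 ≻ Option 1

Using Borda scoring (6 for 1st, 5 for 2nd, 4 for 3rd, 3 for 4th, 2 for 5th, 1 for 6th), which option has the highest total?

Option 2

Option 1: 5×3 + 17×3 + 4×3 + 7×5 + 4×5 + 1×2 + 3×1 = 138
Option 2: 5×6 + 17×4 + 4×4 + 7×3 + 4×6 + 1×4 + 3×6 = 181
Option 3: 5×2 + 17×6 + 4×6 + 7×2 + 4×2 + 1×3 + 3×2 = 167
Option 4: 5×4 + 17×2 + 4×1 + 7×4 + 4×1 + 1×6 + 3×5 = 111
Option 5: 5×1 + 17×1 + 4×5 + 7×6 + 4×3 + 1×5 + 3×4 = 113
Option 6: 5×5 + 17×5 + 4×2 + 7×1 + 4×4 + 1×1 + 3×3 = 151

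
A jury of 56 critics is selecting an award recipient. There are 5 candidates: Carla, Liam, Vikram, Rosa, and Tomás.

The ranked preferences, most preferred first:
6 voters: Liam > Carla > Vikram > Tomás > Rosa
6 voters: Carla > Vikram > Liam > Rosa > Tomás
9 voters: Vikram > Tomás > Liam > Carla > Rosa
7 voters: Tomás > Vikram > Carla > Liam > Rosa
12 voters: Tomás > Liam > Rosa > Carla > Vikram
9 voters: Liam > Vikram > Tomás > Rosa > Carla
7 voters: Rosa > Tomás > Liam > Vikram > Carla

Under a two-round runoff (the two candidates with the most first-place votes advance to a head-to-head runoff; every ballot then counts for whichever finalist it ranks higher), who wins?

Tomás

Round 1 first-place votes: Carla 6, Liam 15, Vikram 9, Rosa 7, Tomás 19. Tomás and Liam advance.
Runoff: Tomás is ranked above Liam on 35 ballots, Liam above Tomás on 21.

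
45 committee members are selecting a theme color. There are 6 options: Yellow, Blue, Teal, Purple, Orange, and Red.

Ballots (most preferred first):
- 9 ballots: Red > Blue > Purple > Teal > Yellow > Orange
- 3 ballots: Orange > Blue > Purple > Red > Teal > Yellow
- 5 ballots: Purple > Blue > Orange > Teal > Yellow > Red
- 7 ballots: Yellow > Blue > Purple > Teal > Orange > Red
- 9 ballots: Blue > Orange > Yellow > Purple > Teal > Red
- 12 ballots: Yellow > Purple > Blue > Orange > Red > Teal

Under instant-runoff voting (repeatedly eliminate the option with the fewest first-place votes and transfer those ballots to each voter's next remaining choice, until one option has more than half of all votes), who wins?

Blue

Round 1: Yellow 19, Blue 9, Teal 0, Purple 5, Orange 3, Red 9. Teal eliminated.
Round 2: Yellow 19, Blue 9, Purple 5, Orange 3, Red 9. Orange eliminated.
Round 3: Yellow 19, Blue 12, Purple 5, Red 9. Purple eliminated.
Round 4: Yellow 19, Blue 17, Red 9. Red eliminated.
Round 5: Yellow 19, Blue 26. Blue has a majority (≥23).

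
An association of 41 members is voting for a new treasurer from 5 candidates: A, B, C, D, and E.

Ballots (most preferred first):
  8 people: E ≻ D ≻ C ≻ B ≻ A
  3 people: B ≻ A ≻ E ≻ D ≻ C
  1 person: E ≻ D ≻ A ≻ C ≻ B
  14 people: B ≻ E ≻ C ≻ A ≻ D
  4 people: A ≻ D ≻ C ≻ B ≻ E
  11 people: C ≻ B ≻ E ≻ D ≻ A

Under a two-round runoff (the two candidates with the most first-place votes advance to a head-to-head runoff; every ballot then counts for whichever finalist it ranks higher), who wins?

C

Round 1 first-place votes: A 4, B 17, C 11, D 0, E 9. B and C advance.
Runoff: B is ranked above C on 17 ballots, C above B on 24.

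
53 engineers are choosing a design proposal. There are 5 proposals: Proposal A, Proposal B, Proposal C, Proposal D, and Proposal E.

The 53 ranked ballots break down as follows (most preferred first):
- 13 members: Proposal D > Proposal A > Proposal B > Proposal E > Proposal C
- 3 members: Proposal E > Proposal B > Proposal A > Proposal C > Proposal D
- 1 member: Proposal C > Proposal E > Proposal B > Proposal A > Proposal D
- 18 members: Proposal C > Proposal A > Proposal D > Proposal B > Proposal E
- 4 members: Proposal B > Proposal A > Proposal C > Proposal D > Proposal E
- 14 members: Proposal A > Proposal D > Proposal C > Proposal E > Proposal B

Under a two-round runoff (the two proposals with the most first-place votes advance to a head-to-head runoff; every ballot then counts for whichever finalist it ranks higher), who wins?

Proposal A

Round 1 first-place votes: Proposal A 14, Proposal B 4, Proposal C 19, Proposal D 13, Proposal E 3. Proposal C and Proposal A advance.
Runoff: Proposal C is ranked above Proposal A on 19 ballots, Proposal A above Proposal C on 34.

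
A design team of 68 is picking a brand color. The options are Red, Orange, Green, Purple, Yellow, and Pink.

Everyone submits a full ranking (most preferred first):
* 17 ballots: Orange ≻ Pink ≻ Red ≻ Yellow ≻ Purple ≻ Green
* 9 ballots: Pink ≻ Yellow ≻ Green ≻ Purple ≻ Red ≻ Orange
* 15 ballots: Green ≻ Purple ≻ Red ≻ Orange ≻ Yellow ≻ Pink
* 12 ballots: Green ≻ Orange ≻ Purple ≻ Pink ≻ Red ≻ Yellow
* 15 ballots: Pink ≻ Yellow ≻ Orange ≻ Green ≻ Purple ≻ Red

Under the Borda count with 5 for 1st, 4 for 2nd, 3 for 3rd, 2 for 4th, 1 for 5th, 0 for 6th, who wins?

Red: 17×3 + 9×1 + 15×3 + 12×1 + 15×0 = 117
Orange: 17×5 + 9×0 + 15×2 + 12×4 + 15×3 = 208
Green: 17×0 + 9×3 + 15×5 + 12×5 + 15×2 = 192
Purple: 17×1 + 9×2 + 15×4 + 12×3 + 15×1 = 146
Yellow: 17×2 + 9×4 + 15×1 + 12×0 + 15×4 = 145
Pink: 17×4 + 9×5 + 15×0 + 12×2 + 15×5 = 212

Pink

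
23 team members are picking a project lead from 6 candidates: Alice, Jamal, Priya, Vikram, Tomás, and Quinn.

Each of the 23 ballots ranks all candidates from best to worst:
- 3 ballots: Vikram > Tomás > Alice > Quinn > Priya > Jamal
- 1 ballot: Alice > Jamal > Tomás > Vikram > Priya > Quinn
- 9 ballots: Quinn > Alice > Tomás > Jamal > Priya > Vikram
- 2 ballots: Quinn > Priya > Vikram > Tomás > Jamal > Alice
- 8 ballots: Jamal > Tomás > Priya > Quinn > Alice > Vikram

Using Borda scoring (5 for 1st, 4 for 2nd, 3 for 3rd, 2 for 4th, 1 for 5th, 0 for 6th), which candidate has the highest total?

Tomás

Alice: 3×3 + 1×5 + 9×4 + 2×0 + 8×1 = 58
Jamal: 3×0 + 1×4 + 9×2 + 2×1 + 8×5 = 64
Priya: 3×1 + 1×1 + 9×1 + 2×4 + 8×3 = 45
Vikram: 3×5 + 1×2 + 9×0 + 2×3 + 8×0 = 23
Tomás: 3×4 + 1×3 + 9×3 + 2×2 + 8×4 = 78
Quinn: 3×2 + 1×0 + 9×5 + 2×5 + 8×2 = 77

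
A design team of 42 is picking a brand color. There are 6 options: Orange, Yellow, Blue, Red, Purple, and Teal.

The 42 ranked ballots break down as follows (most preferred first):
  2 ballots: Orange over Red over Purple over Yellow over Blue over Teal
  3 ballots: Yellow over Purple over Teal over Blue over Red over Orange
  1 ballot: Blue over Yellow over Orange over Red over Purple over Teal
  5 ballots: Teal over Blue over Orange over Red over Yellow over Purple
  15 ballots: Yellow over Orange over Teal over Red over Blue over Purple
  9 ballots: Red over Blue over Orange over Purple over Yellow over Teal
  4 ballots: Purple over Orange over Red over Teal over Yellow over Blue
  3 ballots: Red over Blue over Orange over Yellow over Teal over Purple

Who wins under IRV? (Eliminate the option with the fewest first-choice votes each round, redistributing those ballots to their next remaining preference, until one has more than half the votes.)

Red

Round 1: Orange 2, Yellow 18, Blue 1, Red 12, Purple 4, Teal 5. Blue eliminated.
Round 2: Orange 2, Yellow 19, Red 12, Purple 4, Teal 5. Orange eliminated.
Round 3: Yellow 19, Red 14, Purple 4, Teal 5. Purple eliminated.
Round 4: Yellow 19, Red 18, Teal 5. Teal eliminated.
Round 5: Yellow 19, Red 23. Red has a majority (≥22).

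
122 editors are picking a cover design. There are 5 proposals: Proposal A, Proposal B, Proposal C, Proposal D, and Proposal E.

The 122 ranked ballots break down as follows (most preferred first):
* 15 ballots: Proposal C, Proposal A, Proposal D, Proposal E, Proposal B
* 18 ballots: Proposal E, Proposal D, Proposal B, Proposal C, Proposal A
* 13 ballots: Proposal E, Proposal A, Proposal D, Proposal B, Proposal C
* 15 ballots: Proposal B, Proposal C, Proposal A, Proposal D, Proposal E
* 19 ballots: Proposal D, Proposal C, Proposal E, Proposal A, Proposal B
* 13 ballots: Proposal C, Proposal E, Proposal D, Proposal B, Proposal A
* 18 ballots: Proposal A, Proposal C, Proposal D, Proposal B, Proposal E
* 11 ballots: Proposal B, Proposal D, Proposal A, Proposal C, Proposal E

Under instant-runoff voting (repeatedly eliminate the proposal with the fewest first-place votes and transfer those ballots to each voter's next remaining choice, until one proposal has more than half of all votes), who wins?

Round 1: Proposal A 18, Proposal B 26, Proposal C 28, Proposal D 19, Proposal E 31. Proposal A eliminated.
Round 2: Proposal B 26, Proposal C 46, Proposal D 19, Proposal E 31. Proposal D eliminated.
Round 3: Proposal B 26, Proposal C 65, Proposal E 31. Proposal C has a majority (≥62).

Proposal C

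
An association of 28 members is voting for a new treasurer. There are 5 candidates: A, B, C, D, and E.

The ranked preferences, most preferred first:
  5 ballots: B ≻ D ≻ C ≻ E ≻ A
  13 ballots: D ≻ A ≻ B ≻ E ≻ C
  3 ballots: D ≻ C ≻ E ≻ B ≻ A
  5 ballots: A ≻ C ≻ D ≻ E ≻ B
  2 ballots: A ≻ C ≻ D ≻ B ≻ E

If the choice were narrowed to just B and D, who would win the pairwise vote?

B is ranked above D on 5 ballots; D above B on 23.

D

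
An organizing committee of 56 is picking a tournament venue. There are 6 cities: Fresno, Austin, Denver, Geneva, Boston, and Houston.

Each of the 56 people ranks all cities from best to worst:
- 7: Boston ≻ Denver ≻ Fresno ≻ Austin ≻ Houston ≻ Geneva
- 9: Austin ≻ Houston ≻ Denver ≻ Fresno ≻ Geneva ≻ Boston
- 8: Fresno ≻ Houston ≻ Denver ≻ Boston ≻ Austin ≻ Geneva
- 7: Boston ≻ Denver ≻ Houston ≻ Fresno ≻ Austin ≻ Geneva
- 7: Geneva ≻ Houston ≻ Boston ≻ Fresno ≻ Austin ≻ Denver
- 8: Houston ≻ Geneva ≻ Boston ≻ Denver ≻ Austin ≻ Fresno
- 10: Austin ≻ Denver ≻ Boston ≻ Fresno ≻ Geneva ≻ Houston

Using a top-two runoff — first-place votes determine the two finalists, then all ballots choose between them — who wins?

Round 1 first-place votes: Fresno 8, Austin 19, Denver 0, Geneva 7, Boston 14, Houston 8. Austin and Boston advance.
Runoff: Austin is ranked above Boston on 19 ballots, Boston above Austin on 37.

Boston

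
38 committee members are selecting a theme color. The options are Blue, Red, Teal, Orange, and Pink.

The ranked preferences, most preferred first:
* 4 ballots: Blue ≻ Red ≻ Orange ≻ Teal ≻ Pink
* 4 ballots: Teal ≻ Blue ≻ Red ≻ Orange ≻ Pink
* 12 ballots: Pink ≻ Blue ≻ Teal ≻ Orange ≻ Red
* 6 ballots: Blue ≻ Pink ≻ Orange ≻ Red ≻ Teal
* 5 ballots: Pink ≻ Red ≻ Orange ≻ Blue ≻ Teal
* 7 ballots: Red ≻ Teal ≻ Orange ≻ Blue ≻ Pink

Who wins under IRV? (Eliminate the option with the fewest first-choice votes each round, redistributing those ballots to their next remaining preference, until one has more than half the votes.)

Blue

Round 1: Blue 10, Red 7, Teal 4, Orange 0, Pink 17. Orange eliminated.
Round 2: Blue 10, Red 7, Teal 4, Pink 17. Teal eliminated.
Round 3: Blue 14, Red 7, Pink 17. Red eliminated.
Round 4: Blue 21, Pink 17. Blue has a majority (≥20).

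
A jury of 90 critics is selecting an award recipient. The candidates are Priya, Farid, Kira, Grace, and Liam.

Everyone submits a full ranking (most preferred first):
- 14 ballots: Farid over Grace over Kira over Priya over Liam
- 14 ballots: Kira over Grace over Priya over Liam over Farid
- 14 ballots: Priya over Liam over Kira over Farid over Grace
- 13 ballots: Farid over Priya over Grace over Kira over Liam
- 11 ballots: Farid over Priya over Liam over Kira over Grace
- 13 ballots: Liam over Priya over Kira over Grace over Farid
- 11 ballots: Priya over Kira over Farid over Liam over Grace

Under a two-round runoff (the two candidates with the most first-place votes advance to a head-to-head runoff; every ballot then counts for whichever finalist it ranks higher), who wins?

Round 1 first-place votes: Priya 25, Farid 38, Kira 14, Grace 0, Liam 13. Farid and Priya advance.
Runoff: Farid is ranked above Priya on 38 ballots, Priya above Farid on 52.

Priya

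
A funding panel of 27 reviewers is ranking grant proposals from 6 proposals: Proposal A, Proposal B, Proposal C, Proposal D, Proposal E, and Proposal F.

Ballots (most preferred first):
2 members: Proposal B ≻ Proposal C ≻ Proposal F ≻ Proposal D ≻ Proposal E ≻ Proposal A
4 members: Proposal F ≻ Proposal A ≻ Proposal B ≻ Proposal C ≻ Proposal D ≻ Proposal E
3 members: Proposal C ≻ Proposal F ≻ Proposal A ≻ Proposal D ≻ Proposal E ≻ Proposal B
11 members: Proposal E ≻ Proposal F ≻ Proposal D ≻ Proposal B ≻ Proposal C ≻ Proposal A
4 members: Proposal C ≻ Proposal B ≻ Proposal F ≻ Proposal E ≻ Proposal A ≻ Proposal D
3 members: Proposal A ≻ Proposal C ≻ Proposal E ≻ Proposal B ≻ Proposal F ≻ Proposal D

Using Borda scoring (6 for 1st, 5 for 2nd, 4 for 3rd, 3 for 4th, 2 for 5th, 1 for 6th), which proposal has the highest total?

Proposal F

Proposal A: 2×1 + 4×5 + 3×4 + 11×1 + 4×2 + 3×6 = 71
Proposal B: 2×6 + 4×4 + 3×1 + 11×3 + 4×5 + 3×3 = 93
Proposal C: 2×5 + 4×3 + 3×6 + 11×2 + 4×6 + 3×5 = 101
Proposal D: 2×3 + 4×2 + 3×3 + 11×4 + 4×1 + 3×1 = 74
Proposal E: 2×2 + 4×1 + 3×2 + 11×6 + 4×3 + 3×4 = 104
Proposal F: 2×4 + 4×6 + 3×5 + 11×5 + 4×4 + 3×2 = 124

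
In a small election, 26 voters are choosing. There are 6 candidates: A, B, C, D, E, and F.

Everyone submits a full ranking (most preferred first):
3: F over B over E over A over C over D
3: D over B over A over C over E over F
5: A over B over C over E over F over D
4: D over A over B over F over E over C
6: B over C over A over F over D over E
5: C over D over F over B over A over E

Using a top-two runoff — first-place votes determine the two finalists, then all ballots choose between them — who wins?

Round 1 first-place votes: A 5, B 6, C 5, D 7, E 0, F 3. D and B advance.
Runoff: D is ranked above B on 12 ballots, B above D on 14.

B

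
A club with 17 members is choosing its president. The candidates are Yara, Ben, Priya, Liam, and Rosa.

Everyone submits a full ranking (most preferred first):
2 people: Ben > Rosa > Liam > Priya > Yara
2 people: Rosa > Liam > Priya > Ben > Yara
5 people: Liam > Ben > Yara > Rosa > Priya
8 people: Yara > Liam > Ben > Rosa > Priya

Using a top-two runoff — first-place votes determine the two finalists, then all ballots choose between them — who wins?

Liam

Round 1 first-place votes: Yara 8, Ben 2, Priya 0, Liam 5, Rosa 2. Yara and Liam advance.
Runoff: Yara is ranked above Liam on 8 ballots, Liam above Yara on 9.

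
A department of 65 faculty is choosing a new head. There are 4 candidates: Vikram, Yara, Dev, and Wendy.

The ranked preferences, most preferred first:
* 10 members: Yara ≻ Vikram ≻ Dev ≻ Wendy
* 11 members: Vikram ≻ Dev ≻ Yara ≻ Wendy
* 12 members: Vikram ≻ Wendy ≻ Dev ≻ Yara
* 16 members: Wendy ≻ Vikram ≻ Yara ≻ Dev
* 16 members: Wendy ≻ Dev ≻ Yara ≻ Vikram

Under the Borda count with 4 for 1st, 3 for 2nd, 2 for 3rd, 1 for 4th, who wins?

Vikram

Vikram: 10×3 + 11×4 + 12×4 + 16×3 + 16×1 = 186
Yara: 10×4 + 11×2 + 12×1 + 16×2 + 16×2 = 138
Dev: 10×2 + 11×3 + 12×2 + 16×1 + 16×3 = 141
Wendy: 10×1 + 11×1 + 12×3 + 16×4 + 16×4 = 185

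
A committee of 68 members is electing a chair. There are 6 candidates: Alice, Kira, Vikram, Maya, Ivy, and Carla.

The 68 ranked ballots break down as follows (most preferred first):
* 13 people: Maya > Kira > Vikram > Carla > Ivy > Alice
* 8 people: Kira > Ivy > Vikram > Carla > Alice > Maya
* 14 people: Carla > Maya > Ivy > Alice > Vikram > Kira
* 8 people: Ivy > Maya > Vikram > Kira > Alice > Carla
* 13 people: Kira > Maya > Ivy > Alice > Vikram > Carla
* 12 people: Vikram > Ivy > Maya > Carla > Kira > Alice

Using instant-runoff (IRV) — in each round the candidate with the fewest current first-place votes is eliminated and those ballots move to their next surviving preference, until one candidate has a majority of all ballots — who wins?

Round 1: Alice 0, Kira 21, Vikram 12, Maya 13, Ivy 8, Carla 14. Alice eliminated.
Round 2: Kira 21, Vikram 12, Maya 13, Ivy 8, Carla 14. Ivy eliminated.
Round 3: Kira 21, Vikram 12, Maya 21, Carla 14. Vikram eliminated.
Round 4: Kira 21, Maya 33, Carla 14. Carla eliminated.
Round 5: Kira 21, Maya 47. Maya has a majority (≥35).

Maya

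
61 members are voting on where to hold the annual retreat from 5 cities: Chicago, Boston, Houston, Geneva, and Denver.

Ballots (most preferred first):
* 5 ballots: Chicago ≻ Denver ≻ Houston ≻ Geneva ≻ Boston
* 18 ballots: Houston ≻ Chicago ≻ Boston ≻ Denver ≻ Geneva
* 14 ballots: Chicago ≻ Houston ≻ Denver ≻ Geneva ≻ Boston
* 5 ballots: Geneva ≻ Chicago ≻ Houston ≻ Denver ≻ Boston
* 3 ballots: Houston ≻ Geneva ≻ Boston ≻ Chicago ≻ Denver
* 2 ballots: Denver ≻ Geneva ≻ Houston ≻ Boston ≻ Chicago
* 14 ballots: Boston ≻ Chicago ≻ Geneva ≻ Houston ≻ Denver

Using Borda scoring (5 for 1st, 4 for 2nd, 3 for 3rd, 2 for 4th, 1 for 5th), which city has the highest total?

Chicago

Chicago: 5×5 + 18×4 + 14×5 + 5×4 + 3×2 + 2×1 + 14×4 = 251
Boston: 5×1 + 18×3 + 14×1 + 5×1 + 3×3 + 2×2 + 14×5 = 161
Houston: 5×3 + 18×5 + 14×4 + 5×3 + 3×5 + 2×3 + 14×2 = 225
Geneva: 5×2 + 18×1 + 14×2 + 5×5 + 3×4 + 2×4 + 14×3 = 143
Denver: 5×4 + 18×2 + 14×3 + 5×2 + 3×1 + 2×5 + 14×1 = 135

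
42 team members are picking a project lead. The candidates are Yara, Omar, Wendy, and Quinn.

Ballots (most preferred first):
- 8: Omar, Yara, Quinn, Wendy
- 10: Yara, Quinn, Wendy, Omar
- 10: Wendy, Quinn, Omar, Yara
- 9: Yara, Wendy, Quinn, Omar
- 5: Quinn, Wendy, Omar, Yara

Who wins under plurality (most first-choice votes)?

First-place votes: Yara 19, Omar 8, Wendy 10, Quinn 5.

Yara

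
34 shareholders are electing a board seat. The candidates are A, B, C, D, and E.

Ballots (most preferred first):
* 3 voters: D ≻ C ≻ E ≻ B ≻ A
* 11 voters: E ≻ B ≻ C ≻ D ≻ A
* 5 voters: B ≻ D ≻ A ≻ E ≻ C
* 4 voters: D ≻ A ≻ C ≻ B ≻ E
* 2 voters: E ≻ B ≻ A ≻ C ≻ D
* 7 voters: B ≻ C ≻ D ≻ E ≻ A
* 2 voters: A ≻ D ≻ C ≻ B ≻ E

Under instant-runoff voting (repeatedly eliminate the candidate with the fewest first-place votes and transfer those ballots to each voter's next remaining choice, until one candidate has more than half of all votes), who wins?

B

Round 1: A 2, B 12, C 0, D 7, E 13. C eliminated.
Round 2: A 2, B 12, D 7, E 13. A eliminated.
Round 3: B 12, D 9, E 13. D eliminated.
Round 4: B 18, E 16. B has a majority (≥18).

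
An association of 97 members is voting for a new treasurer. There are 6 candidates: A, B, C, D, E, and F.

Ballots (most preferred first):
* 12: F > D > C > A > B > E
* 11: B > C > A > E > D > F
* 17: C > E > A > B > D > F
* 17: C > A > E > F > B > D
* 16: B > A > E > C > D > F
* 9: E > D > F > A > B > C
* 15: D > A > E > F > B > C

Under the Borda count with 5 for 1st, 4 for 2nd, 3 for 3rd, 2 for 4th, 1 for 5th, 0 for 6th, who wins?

A: 12×2 + 11×3 + 17×3 + 17×4 + 16×4 + 9×2 + 15×4 = 318
B: 12×1 + 11×5 + 17×2 + 17×1 + 16×5 + 9×1 + 15×1 = 222
C: 12×3 + 11×4 + 17×5 + 17×5 + 16×2 + 9×0 + 15×0 = 282
D: 12×4 + 11×1 + 17×1 + 17×0 + 16×1 + 9×4 + 15×5 = 203
E: 12×0 + 11×2 + 17×4 + 17×3 + 16×3 + 9×5 + 15×3 = 279
F: 12×5 + 11×0 + 17×0 + 17×2 + 16×0 + 9×3 + 15×2 = 151

A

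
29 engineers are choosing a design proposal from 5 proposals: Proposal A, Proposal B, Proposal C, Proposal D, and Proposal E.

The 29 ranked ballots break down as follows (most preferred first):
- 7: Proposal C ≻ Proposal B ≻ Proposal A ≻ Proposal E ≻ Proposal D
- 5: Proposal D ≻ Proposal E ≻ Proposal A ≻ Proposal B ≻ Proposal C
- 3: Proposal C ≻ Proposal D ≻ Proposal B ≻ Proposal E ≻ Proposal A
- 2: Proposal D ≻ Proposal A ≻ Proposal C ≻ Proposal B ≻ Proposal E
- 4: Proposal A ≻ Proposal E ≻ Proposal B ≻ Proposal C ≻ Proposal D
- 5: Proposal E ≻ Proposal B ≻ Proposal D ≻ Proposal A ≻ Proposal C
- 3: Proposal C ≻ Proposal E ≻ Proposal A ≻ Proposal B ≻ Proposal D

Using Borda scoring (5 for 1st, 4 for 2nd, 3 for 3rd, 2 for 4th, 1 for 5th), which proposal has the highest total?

Proposal E

Proposal A: 7×3 + 5×3 + 3×1 + 2×4 + 4×5 + 5×2 + 3×3 = 86
Proposal B: 7×4 + 5×2 + 3×3 + 2×2 + 4×3 + 5×4 + 3×2 = 89
Proposal C: 7×5 + 5×1 + 3×5 + 2×3 + 4×2 + 5×1 + 3×5 = 89
Proposal D: 7×1 + 5×5 + 3×4 + 2×5 + 4×1 + 5×3 + 3×1 = 76
Proposal E: 7×2 + 5×4 + 3×2 + 2×1 + 4×4 + 5×5 + 3×4 = 95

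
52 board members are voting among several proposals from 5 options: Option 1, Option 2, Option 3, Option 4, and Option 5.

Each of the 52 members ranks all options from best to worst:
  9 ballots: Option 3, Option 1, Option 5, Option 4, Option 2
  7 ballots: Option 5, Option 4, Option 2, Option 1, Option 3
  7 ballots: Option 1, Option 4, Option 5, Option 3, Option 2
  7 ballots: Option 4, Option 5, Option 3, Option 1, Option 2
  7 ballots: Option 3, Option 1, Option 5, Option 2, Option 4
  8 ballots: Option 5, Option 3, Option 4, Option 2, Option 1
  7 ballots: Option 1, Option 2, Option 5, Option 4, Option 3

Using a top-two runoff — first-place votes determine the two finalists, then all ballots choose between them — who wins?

Option 5

Round 1 first-place votes: Option 1 14, Option 2 0, Option 3 16, Option 4 7, Option 5 15. Option 3 and Option 5 advance.
Runoff: Option 3 is ranked above Option 5 on 16 ballots, Option 5 above Option 3 on 36.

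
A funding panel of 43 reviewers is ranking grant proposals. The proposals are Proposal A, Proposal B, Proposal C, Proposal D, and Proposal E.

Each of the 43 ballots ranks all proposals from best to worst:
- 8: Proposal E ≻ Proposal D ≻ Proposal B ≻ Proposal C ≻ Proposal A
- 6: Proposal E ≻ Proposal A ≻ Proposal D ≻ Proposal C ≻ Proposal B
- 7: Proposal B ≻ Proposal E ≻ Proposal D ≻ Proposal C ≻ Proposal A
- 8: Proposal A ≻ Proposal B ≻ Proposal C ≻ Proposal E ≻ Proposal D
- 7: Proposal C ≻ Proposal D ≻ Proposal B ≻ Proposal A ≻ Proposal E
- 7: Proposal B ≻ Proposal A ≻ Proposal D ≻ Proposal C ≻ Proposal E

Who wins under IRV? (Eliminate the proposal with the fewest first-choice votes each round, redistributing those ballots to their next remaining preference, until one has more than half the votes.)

Round 1: Proposal A 8, Proposal B 14, Proposal C 7, Proposal D 0, Proposal E 14. Proposal D eliminated.
Round 2: Proposal A 8, Proposal B 14, Proposal C 7, Proposal E 14. Proposal C eliminated.
Round 3: Proposal A 8, Proposal B 21, Proposal E 14. Proposal A eliminated.
Round 4: Proposal B 29, Proposal E 14. Proposal B has a majority (≥22).

Proposal B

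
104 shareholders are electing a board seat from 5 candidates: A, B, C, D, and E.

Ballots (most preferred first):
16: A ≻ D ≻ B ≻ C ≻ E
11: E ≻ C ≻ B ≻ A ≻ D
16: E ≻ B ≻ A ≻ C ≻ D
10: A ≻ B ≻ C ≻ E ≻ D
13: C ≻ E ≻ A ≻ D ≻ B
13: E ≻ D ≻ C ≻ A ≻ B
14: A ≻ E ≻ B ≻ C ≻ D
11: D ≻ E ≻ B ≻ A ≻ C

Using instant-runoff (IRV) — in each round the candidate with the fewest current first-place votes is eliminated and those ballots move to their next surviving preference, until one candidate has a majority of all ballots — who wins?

E

Round 1: A 40, B 0, C 13, D 11, E 40. B eliminated.
Round 2: A 40, C 13, D 11, E 40. D eliminated.
Round 3: A 40, C 13, E 51. C eliminated.
Round 4: A 40, E 64. E has a majority (≥53).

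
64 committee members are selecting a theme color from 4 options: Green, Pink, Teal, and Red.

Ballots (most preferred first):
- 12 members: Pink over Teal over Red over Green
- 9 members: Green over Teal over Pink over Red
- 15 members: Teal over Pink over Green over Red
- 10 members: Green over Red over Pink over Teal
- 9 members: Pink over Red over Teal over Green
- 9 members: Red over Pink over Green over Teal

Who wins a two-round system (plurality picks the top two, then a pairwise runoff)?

Round 1 first-place votes: Green 19, Pink 21, Teal 15, Red 9. Pink and Green advance.
Runoff: Pink is ranked above Green on 45 ballots, Green above Pink on 19.

Pink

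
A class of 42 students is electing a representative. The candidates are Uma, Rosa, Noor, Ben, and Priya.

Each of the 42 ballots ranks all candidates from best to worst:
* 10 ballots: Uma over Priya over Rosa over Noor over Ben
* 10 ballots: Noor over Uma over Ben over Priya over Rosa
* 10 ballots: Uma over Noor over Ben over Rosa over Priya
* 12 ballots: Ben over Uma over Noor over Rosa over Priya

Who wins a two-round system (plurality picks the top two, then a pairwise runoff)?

Uma

Round 1 first-place votes: Uma 20, Rosa 0, Noor 10, Ben 12, Priya 0. Uma and Ben advance.
Runoff: Uma is ranked above Ben on 30 ballots, Ben above Uma on 12.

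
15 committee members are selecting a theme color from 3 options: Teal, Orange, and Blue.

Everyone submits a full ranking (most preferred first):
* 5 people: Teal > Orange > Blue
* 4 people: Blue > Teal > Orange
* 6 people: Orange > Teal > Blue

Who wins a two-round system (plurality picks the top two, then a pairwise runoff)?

Round 1 first-place votes: Teal 5, Orange 6, Blue 4. Orange and Teal advance.
Runoff: Orange is ranked above Teal on 6 ballots, Teal above Orange on 9.

Teal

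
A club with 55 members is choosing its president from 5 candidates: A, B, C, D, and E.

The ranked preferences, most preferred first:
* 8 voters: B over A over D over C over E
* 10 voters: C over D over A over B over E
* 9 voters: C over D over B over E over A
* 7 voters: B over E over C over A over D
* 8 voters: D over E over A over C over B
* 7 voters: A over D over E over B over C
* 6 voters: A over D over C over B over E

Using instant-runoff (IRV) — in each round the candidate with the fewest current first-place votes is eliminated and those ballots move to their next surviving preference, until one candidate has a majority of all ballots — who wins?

A

Round 1: A 13, B 15, C 19, D 8, E 0. E eliminated.
Round 2: A 13, B 15, C 19, D 8. D eliminated.
Round 3: A 21, B 15, C 19. B eliminated.
Round 4: A 29, C 26. A has a majority (≥28).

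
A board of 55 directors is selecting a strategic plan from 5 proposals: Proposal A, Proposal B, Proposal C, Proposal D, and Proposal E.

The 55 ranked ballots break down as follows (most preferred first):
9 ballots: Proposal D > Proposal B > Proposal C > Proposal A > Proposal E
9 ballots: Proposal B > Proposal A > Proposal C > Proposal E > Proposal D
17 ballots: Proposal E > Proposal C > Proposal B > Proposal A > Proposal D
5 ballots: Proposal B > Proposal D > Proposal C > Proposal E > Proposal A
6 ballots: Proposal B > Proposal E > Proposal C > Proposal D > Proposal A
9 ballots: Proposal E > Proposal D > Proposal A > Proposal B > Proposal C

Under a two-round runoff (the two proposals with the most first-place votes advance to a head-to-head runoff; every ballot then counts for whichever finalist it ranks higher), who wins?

Proposal B

Round 1 first-place votes: Proposal A 0, Proposal B 20, Proposal C 0, Proposal D 9, Proposal E 26. Proposal E and Proposal B advance.
Runoff: Proposal E is ranked above Proposal B on 26 ballots, Proposal B above Proposal E on 29.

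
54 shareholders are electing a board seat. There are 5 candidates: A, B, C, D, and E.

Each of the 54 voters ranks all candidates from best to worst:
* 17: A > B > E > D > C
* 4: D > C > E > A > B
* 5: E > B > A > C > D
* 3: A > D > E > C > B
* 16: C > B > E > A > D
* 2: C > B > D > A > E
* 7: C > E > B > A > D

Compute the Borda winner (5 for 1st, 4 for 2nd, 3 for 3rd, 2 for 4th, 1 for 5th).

B

A: 17×5 + 4×2 + 5×3 + 3×5 + 16×2 + 2×2 + 7×2 = 173
B: 17×4 + 4×1 + 5×4 + 3×1 + 16×4 + 2×4 + 7×3 = 188
C: 17×1 + 4×4 + 5×2 + 3×2 + 16×5 + 2×5 + 7×5 = 174
D: 17×2 + 4×5 + 5×1 + 3×4 + 16×1 + 2×3 + 7×1 = 100
E: 17×3 + 4×3 + 5×5 + 3×3 + 16×3 + 2×1 + 7×4 = 175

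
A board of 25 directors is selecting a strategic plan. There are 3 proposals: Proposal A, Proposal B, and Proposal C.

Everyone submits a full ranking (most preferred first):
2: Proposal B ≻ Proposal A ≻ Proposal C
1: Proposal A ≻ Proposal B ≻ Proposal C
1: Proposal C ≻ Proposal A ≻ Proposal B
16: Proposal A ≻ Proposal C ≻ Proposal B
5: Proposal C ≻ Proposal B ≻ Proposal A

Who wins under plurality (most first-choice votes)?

First-place votes: Proposal A 17, Proposal B 2, Proposal C 6.

Proposal A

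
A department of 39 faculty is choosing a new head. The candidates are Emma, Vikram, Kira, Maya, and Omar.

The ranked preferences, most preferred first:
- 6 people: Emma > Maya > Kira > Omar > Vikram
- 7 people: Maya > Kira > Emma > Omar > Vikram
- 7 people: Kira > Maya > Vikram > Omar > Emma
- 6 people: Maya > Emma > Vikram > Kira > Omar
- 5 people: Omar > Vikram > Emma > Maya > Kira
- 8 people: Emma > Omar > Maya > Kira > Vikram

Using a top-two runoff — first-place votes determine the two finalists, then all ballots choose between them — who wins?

Maya

Round 1 first-place votes: Emma 14, Vikram 0, Kira 7, Maya 13, Omar 5. Emma and Maya advance.
Runoff: Emma is ranked above Maya on 19 ballots, Maya above Emma on 20.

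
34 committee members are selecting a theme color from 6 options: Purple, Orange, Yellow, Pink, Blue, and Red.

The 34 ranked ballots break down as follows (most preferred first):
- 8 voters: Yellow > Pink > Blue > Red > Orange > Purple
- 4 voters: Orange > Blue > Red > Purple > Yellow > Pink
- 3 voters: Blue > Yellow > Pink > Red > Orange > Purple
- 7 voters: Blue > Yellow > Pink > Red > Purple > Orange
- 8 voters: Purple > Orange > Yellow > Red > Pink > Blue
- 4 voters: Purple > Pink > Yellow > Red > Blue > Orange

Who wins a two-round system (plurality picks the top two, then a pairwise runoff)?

Blue

Round 1 first-place votes: Purple 12, Orange 4, Yellow 8, Pink 0, Blue 10, Red 0. Purple and Blue advance.
Runoff: Purple is ranked above Blue on 12 ballots, Blue above Purple on 22.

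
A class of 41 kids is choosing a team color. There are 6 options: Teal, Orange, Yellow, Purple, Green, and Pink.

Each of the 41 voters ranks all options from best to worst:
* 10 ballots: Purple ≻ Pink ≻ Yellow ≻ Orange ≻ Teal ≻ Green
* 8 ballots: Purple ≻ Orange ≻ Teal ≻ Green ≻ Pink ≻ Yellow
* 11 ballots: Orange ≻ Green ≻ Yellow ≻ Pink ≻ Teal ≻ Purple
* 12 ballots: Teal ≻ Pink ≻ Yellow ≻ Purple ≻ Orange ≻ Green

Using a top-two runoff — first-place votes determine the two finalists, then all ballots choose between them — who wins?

Teal

Round 1 first-place votes: Teal 12, Orange 11, Yellow 0, Purple 18, Green 0, Pink 0. Purple and Teal advance.
Runoff: Purple is ranked above Teal on 18 ballots, Teal above Purple on 23.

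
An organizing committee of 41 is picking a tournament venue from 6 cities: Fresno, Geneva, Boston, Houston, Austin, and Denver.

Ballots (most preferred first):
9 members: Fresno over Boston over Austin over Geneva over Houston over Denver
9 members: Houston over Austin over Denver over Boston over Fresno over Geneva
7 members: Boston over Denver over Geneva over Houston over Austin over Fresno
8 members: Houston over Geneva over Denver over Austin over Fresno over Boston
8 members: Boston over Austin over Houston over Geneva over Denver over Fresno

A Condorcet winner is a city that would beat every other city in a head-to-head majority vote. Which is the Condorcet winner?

Boston

Boston vs Fresno: 24–17
Boston vs Geneva: 33–8
Boston vs Houston: 24–17
Boston vs Austin: 24–17
Boston vs Denver: 24–17
Boston beats every other city.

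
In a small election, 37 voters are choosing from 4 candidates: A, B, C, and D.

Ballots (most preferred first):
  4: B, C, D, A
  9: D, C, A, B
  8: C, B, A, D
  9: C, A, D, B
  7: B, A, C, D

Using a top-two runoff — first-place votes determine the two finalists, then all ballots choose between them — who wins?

Round 1 first-place votes: A 0, B 11, C 17, D 9. C and B advance.
Runoff: C is ranked above B on 26 ballots, B above C on 11.

C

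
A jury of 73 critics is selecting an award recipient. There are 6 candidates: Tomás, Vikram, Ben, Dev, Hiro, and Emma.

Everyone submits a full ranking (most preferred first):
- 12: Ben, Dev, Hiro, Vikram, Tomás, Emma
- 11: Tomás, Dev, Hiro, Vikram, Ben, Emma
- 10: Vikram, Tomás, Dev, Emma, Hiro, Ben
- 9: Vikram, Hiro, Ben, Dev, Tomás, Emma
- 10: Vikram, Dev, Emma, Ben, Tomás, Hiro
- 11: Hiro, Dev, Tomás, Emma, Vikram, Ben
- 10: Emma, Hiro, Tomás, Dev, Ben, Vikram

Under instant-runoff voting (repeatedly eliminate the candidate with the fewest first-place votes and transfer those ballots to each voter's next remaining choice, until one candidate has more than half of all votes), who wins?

Hiro

Round 1: Tomás 11, Vikram 29, Ben 12, Dev 0, Hiro 11, Emma 10. Dev eliminated.
Round 2: Tomás 11, Vikram 29, Ben 12, Hiro 11, Emma 10. Emma eliminated.
Round 3: Tomás 11, Vikram 29, Ben 12, Hiro 21. Tomás eliminated.
Round 4: Vikram 29, Ben 12, Hiro 32. Ben eliminated.
Round 5: Vikram 29, Hiro 44. Hiro has a majority (≥37).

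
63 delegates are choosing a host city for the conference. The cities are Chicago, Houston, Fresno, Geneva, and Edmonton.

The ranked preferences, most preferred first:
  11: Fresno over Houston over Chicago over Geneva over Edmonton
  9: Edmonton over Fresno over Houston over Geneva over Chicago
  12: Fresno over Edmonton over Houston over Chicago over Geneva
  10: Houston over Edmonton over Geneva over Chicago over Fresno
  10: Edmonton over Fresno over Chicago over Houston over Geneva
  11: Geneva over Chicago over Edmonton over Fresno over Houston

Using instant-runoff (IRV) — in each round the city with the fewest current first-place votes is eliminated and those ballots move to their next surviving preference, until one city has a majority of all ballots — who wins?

Round 1: Chicago 0, Houston 10, Fresno 23, Geneva 11, Edmonton 19. Chicago eliminated.
Round 2: Houston 10, Fresno 23, Geneva 11, Edmonton 19. Houston eliminated.
Round 3: Fresno 23, Geneva 11, Edmonton 29. Geneva eliminated.
Round 4: Fresno 23, Edmonton 40. Edmonton has a majority (≥32).

Edmonton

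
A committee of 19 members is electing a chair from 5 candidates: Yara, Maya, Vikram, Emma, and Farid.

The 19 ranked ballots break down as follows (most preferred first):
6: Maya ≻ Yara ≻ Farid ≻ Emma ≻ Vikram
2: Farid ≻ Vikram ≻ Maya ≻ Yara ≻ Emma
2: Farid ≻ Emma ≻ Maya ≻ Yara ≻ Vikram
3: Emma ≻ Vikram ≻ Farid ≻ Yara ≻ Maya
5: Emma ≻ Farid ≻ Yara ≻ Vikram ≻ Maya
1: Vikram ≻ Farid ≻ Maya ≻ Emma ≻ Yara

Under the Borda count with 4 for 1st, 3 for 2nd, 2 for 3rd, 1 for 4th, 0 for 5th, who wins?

Yara: 6×3 + 2×1 + 2×1 + 3×1 + 5×2 + 1×0 = 35
Maya: 6×4 + 2×2 + 2×2 + 3×0 + 5×0 + 1×2 = 34
Vikram: 6×0 + 2×3 + 2×0 + 3×3 + 5×1 + 1×4 = 24
Emma: 6×1 + 2×0 + 2×3 + 3×4 + 5×4 + 1×1 = 45
Farid: 6×2 + 2×4 + 2×4 + 3×2 + 5×3 + 1×3 = 52

Farid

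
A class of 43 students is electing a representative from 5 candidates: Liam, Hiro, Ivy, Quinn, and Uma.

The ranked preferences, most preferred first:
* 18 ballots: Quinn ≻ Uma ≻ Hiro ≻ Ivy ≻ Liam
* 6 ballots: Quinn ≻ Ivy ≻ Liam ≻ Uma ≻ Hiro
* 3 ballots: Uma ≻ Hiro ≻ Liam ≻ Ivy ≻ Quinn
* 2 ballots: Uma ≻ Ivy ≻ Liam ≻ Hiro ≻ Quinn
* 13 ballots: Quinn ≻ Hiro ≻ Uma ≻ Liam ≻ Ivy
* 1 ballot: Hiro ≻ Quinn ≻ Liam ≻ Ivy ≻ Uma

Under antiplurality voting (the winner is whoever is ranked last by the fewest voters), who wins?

Uma

Last-place votes: Liam 18, Hiro 6, Ivy 13, Quinn 5, Uma 1.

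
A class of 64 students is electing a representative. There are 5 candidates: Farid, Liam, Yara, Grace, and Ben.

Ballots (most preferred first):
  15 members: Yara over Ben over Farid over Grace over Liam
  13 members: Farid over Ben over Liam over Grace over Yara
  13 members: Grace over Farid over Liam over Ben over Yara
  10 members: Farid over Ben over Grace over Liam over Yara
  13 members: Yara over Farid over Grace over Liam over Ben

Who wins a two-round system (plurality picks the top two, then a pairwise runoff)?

Farid

Round 1 first-place votes: Farid 23, Liam 0, Yara 28, Grace 13, Ben 0. Yara and Farid advance.
Runoff: Yara is ranked above Farid on 28 ballots, Farid above Yara on 36.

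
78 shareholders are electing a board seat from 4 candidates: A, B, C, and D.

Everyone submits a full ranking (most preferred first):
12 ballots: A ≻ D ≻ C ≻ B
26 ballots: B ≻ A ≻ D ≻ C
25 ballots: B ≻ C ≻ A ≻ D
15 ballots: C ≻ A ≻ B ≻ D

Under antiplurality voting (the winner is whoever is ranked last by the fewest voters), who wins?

A

Last-place votes: A 0, B 12, C 26, D 40.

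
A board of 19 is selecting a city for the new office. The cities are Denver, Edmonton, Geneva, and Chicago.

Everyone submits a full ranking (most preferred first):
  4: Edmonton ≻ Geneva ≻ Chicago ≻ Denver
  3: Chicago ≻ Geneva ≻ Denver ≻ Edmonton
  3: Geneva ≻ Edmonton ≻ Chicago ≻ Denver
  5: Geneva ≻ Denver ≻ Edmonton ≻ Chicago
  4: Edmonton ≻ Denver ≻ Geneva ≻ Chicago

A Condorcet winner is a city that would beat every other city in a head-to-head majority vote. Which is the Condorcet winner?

Geneva

Geneva vs Denver: 15–4
Geneva vs Edmonton: 11–8
Geneva vs Chicago: 16–3
Geneva beats every other city.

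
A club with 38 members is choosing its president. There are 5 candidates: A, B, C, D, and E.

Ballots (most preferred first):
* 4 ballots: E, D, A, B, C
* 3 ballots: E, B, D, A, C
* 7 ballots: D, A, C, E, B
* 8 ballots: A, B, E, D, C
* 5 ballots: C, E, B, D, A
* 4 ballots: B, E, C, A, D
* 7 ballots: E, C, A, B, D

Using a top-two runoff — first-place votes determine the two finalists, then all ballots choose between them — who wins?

Round 1 first-place votes: A 8, B 4, C 5, D 7, E 14. E and A advance.
Runoff: E is ranked above A on 23 ballots, A above E on 15.

E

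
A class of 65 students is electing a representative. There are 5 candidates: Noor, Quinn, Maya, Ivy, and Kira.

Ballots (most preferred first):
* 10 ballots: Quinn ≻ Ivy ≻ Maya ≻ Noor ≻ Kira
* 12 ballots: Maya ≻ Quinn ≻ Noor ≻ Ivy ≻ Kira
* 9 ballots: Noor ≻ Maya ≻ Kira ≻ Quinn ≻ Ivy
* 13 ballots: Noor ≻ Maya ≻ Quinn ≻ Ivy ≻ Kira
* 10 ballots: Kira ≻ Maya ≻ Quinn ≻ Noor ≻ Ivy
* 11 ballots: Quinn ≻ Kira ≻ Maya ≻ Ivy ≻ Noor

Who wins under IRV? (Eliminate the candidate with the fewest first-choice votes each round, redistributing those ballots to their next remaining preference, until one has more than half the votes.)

Maya

Round 1: Noor 22, Quinn 21, Maya 12, Ivy 0, Kira 10. Ivy eliminated.
Round 2: Noor 22, Quinn 21, Maya 12, Kira 10. Kira eliminated.
Round 3: Noor 22, Quinn 21, Maya 22. Quinn eliminated.
Round 4: Noor 22, Maya 43. Maya has a majority (≥33).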